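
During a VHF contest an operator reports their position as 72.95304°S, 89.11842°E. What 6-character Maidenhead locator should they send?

Shift to the Maidenhead origin (180°W, 90°S): lon 269.1184, lat 17.0470.
Field (20°×10°, letters A–R): lon ⌊269.1184/20⌋ = 13 → N; lat ⌊17.0470/10⌋ = 1 → B.
Square (2°×1°, digits 0–9): lon ⌊9.1184/2⌋ = 4; lat ⌊7.0470/1⌋ = 7.
Subsquare (5′×2.5′, letters a–x): lon ⌊1.1184/0.0833333⌋ = 13 → n; lat ⌊0.0470/0.0416667⌋ = 1 → b.

NB47nb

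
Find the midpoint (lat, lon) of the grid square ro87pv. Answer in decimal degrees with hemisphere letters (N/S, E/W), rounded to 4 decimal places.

Field R=17, O=14: +17·20° lon, +14·10° lat → SW at lon 160°, lat 50°.
Square 8, 7: +8·2° lon, +7·1° lat → SW at lon 176°, lat 57°.
Subsquare p=15, v=21: +15·0.0833333° lon, +21·0.0416667° lat → SW at lon 177.25°, lat 57.875°.
Cell spans 0.0833333° lon × 0.0416667° lat. Centre is SW corner plus half of each.
latitude 57.8958° N, longitude 177.2917° E.

57.8958° N, 177.2917° E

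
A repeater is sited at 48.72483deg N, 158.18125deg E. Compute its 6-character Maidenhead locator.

QN98cr

Add 180° to longitude and 90° to latitude: 338.1812, 138.7248.
Field: lon ⌊338.1812/20⌋ = 16 → Q; lat ⌊138.7248/10⌋ = 13 → N.
Square: lon ⌊18.1812/2⌋ = 9; lat ⌊8.7248/1⌋ = 8.
Subsquare: lon ⌊0.1812/0.0833333⌋ = 2 → c; lat ⌊0.7248/0.0416667⌋ = 17 → r.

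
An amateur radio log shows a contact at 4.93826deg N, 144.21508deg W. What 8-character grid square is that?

BJ74vw45

Offset from 180°W / 90°S: lon 35.78492°, lat 94.93826°.
Field: lon ⌊35.78492/20⌋ = 1 → B; lat ⌊94.93826/10⌋ = 9 → J.
Square: lon ⌊15.78492/2⌋ = 7; lat ⌊4.93826/1⌋ = 4.
Subsquare: lon ⌊1.78492/0.0833333⌋ = 21 → v; lat ⌊0.93826/0.0416667⌋ = 22 → w.
Extended square: lon ⌊0.03492/0.00833333⌋ = 4; lat ⌊0.02159/0.00416667⌋ = 5.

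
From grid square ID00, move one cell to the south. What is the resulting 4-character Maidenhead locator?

IC09

Latitude square 0; −1 → -1, wraps to 9, carry into field.
Latitude field D = 3; −1 → 2 = C.
The longitude characters are unchanged.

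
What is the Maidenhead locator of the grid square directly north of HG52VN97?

Latitude extended square 7; +1 → 8.
The longitude characters are unchanged.

HG52vn98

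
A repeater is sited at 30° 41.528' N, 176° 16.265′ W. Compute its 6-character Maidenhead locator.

AM10uq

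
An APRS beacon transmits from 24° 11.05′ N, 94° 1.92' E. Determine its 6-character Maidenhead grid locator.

NL74ae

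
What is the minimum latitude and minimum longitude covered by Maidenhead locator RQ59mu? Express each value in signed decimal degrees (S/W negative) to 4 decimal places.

79.8333, 171.0000

Field R=17, Q=16: +17·20° lon, +16·10° lat → SW at lon 160°, lat 70°.
Square 5, 9: +5·2° lon, +9·1° lat → SW at lon 170°, lat 79°.
Subsquare m=12, u=20: +12·0.0833333° lon, +20·0.0416667° lat → SW at lon 171°, lat 79.8333°.
latitude 79.8333, longitude 171.0000.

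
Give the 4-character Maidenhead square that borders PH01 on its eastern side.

PH11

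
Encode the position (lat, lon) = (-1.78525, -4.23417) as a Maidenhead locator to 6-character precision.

II78vf

Offset from 180°W / 90°S: lon 175.7658°, lat 88.2147°.
Field: lon ⌊175.7658/20⌋ = 8 → I; lat ⌊88.2147/10⌋ = 8 → I.
Square: lon ⌊15.7658/2⌋ = 7; lat ⌊8.2147/1⌋ = 8.
Subsquare: lon ⌊1.7658/0.0833333⌋ = 21 → v; lat ⌊0.2147/0.0416667⌋ = 5 → f.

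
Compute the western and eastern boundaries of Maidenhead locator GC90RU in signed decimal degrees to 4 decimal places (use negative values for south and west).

-40.5833, -40.5000

Field G=6, C=2: +6·20° lon, +2·10° lat → SW at lon -60°, lat -70°.
Square 9, 0: +9·2° lon, +0·1° lat → SW at lon -42°, lat -70°.
Subsquare r=17, u=20: +17·0.0833333° lon, +20·0.0416667° lat → SW at lon -40.5833°, lat -69.1667°.
Cell spans 0.0833333° lon × 0.0416667° lat.
west -40.5833, east -40.5000.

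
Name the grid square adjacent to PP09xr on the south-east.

PP19aq

Longitude subsquare x = 23; +1 → 24, wraps to 0 = a, carry into square.
Longitude square 0; +1 → 1.
Latitude subsquare r = 17; −1 → 16 = q.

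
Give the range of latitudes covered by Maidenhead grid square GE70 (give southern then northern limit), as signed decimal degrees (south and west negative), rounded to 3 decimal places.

-50.000, -49.000

Field G=6, E=4: +6·20° lon, +4·10° lat → SW at lon -60°, lat -50°.
Square 7, 0: +7·2° lon, +0·1° lat → SW at lon -46°, lat -50°.
Cell spans 2° lon × 1° lat.
south -50.000, north -49.000.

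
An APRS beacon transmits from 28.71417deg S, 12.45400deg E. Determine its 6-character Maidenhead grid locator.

JG61fg

Offset from 180°W / 90°S: lon 192.4540°, lat 61.2858°.
Field: lon ⌊192.4540/20⌋ = 9 → J; lat ⌊61.2858/10⌋ = 6 → G.
Square: lon ⌊12.4540/2⌋ = 6; lat ⌊1.2858/1⌋ = 1.
Subsquare: lon ⌊0.4540/0.0833333⌋ = 5 → f; lat ⌊0.2858/0.0416667⌋ = 6 → g.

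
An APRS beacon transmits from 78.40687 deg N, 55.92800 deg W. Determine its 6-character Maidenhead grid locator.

GQ28aj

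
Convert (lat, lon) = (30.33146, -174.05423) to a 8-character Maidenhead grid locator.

AM20xh39

Shift to the Maidenhead origin (180°W, 90°S): lon 5.94577, lat 120.33146.
Field: lon ⌊5.94577/20⌋ = 0 → A; lat ⌊120.33146/10⌋ = 12 → M.
Square: lon ⌊5.94577/2⌋ = 2; lat ⌊0.33146/1⌋ = 0.
Subsquare: lon ⌊1.94577/0.0833333⌋ = 23 → x; lat ⌊0.33146/0.0416667⌋ = 7 → h.
Extended square: lon ⌊0.02910/0.00833333⌋ = 3; lat ⌊0.03979/0.00416667⌋ = 9.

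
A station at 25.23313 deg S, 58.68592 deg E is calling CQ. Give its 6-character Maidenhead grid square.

LG94is

Shift to the Maidenhead origin (180°W, 90°S): lon 238.6859, lat 64.7669.
Field: 238.6859/20 → 11 → L, 64.7669/10 → 6 → G; chars LG.
Square: 18.6859/2 → 9, 4.7669/1 → 4; chars 94.
Subsquare: 0.6859/0.0833333 → 8 → i, 0.7669/0.0416667 → 18 → s; chars is.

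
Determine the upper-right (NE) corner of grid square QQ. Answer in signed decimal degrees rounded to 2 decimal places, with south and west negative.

80.00, 160.00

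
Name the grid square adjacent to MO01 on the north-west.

LO92

Longitude square 0; −1 → -1, wraps to 9, carry into field.
Longitude field M = 12; −1 → 11 = L.
Latitude square 1; +1 → 2.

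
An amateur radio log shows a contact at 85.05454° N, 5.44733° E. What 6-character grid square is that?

Add 180° to longitude and 90° to latitude: 185.4473, 175.0545.
Field: lon ⌊185.4473/20⌋ = 9 → J; lat ⌊175.0545/10⌋ = 17 → R.
Square: lon ⌊5.4473/2⌋ = 2; lat ⌊5.0545/1⌋ = 5.
Subsquare: lon ⌊1.4473/0.0833333⌋ = 17 → r; lat ⌊0.0545/0.0416667⌋ = 1 → b.

JR25rb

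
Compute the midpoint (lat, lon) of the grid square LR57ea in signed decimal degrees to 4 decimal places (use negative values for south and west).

87.0208, 50.3750

Field L=11, R=17: +11·20° lon, +17·10° lat → SW at lon 40°, lat 80°.
Square 5, 7: +5·2° lon, +7·1° lat → SW at lon 50°, lat 87°.
Subsquare e=4, a=0: +4·0.0833333° lon, +0·0.0416667° lat → SW at lon 50.3333°, lat 87°.
Cell spans 0.0833333° lon × 0.0416667° lat. Centre is SW corner plus half of each.
latitude 87.0208, longitude 50.3750.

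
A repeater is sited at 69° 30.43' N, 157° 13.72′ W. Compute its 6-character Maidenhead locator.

Shift to the Maidenhead origin (180°W, 90°S): lon 22.7713, lat 159.5072.
Field: 22.7713/20 → 1 → B, 159.5072/10 → 15 → P; chars BP.
Square: 2.7713/2 → 1, 9.5072/1 → 9; chars 19.
Subsquare: 0.7713/0.0833333 → 9 → j, 0.5072/0.0416667 → 12 → m; chars jm.

BP19jm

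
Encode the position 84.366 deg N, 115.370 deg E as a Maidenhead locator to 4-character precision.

Shift to the Maidenhead origin (180°W, 90°S): lon 295.37, lat 174.37.
Field: 295.37/20 → 14 → O, 174.37/10 → 17 → R; chars OR.
Square: 15.37/2 → 7, 4.37/1 → 4; chars 74.

OR74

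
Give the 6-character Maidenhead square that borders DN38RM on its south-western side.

Longitude subsquare r = 17; −1 → 16 = q.
Latitude subsquare m = 12; −1 → 11 = l.

DN38ql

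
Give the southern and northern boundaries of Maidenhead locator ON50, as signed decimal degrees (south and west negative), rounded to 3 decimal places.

Field O=14, N=13: +14·20° lon, +13·10° lat → SW at lon 100°, lat 40°.
Square 5, 0: +5·2° lon, +0·1° lat → SW at lon 110°, lat 40°.
Cell spans 2° lon × 1° lat.
south 40.000, north 41.000.

40.000, 41.000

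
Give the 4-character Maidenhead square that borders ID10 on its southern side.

IC19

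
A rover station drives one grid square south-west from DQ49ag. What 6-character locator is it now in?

DQ39xf

Longitude subsquare a = 0; −1 → -1, wraps to 23 = x, carry into square.
Longitude square 4; −1 → 3.
Latitude subsquare g = 6; −1 → 5 = f.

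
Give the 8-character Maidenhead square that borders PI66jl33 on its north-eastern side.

PI66jl44

Longitude extended square 3; +1 → 4.
Latitude extended square 3; +1 → 4.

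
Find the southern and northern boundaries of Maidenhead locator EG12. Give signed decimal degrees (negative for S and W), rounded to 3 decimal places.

Field E=4, G=6: +4·20° lon, +6·10° lat → SW at lon -100°, lat -30°.
Square 1, 2: +1·2° lon, +2·1° lat → SW at lon -98°, lat -28°.
Cell spans 2° lon × 1° lat.
south -28.000, north -27.000.

-28.000, -27.000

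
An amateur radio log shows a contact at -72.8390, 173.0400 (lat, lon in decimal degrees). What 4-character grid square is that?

Shift to the Maidenhead origin (180°W, 90°S): lon 353.04, lat 17.16.
Field: 353.04/20 → 17 → R, 17.16/10 → 1 → B; chars RB.
Square: 13.04/2 → 6, 7.16/1 → 7; chars 67.

RB67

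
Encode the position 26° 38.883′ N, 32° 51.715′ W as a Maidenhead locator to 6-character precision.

HL36np

Offset from 180°W / 90°S: lon 147.1381°, lat 116.6480°.
Field: 147.1381/20 → 7 → H, 116.6480/10 → 11 → L; chars HL.
Square: 7.1381/2 → 3, 6.6480/1 → 6; chars 36.
Subsquare: 1.1381/0.0833333 → 13 → n, 0.6480/0.0416667 → 15 → p; chars np.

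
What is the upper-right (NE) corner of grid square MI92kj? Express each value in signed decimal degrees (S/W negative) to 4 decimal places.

-7.5833, 78.9167

Field M=12, I=8: +12·20° lon, +8·10° lat → SW at lon 60°, lat -10°.
Square 9, 2: +9·2° lon, +2·1° lat → SW at lon 78°, lat -8°.
Subsquare k=10, j=9: +10·0.0833333° lon, +9·0.0416667° lat → SW at lon 78.8333°, lat -7.625°.
Cell spans 0.0833333° lon × 0.0416667° lat. NE corner is SW corner plus one full cell.
latitude -7.5833, longitude 78.9167.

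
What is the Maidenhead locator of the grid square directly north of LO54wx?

LO55wa

Latitude subsquare x = 23; +1 → 24, wraps to 0 = a, carry into square.
Latitude square 4; +1 → 5.
The longitude characters are unchanged.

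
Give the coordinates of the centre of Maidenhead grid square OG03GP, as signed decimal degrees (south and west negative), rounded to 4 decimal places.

Field O=14, G=6: +14·20° lon, +6·10° lat → SW at lon 100°, lat -30°.
Square 0, 3: +0·2° lon, +3·1° lat → SW at lon 100°, lat -27°.
Subsquare g=6, p=15: +6·0.0833333° lon, +15·0.0416667° lat → SW at lon 100.5°, lat -26.375°.
Cell spans 0.0833333° lon × 0.0416667° lat. Centre is SW corner plus half of each.
latitude -26.3542, longitude 100.5417.

-26.3542, 100.5417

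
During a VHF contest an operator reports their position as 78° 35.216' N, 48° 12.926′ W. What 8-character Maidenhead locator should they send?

GQ58vo40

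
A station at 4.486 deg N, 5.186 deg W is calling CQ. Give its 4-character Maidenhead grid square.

IJ74

Add 180° to longitude and 90° to latitude: 174.81, 94.49.
Field (20°×10°, letters A–R): lon ⌊174.81/20⌋ = 8 → I; lat ⌊94.49/10⌋ = 9 → J.
Square (2°×1°, digits 0–9): lon ⌊14.81/2⌋ = 7; lat ⌊4.49/1⌋ = 4.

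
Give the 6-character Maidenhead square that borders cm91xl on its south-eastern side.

DM01ak

Longitude subsquare x = 23; +1 → 24, wraps to 0 = a, carry into square.
Longitude square 9; +1 → 10, wraps to 0, carry into field.
Longitude field C = 2; +1 → 3 = D.
Latitude subsquare l = 11; −1 → 10 = k.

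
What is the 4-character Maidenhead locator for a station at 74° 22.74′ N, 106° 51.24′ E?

OQ34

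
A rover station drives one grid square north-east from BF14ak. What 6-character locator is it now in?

Longitude subsquare a = 0; +1 → 1 = b.
Latitude subsquare k = 10; +1 → 11 = l.

BF14bl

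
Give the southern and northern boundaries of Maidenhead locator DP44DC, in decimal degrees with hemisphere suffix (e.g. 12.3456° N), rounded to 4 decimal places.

Field D=3, P=15: +3·20° lon, +15·10° lat → SW at lon -120°, lat 60°.
Square 4, 4: +4·2° lon, +4·1° lat → SW at lon -112°, lat 64°.
Subsquare d=3, c=2: +3·0.0833333° lon, +2·0.0416667° lat → SW at lon -111.75°, lat 64.0833°.
Cell spans 0.0833333° lon × 0.0416667° lat.
south 64.0833° N, north 64.1250° N.

64.0833° N, 64.1250° N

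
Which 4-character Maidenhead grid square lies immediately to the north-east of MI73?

MI84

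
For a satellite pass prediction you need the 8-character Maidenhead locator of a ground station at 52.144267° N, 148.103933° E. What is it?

QO42bd24

Add 180° to longitude and 90° to latitude: 328.10393, 142.14427.
Field: lon ⌊328.10393/20⌋ = 16 → Q; lat ⌊142.14427/10⌋ = 14 → O.
Square: lon ⌊8.10393/2⌋ = 4; lat ⌊2.14427/1⌋ = 2.
Subsquare: lon ⌊0.10393/0.0833333⌋ = 1 → b; lat ⌊0.14427/0.0416667⌋ = 3 → d.
Extended square: lon ⌊0.02060/0.00833333⌋ = 2; lat ⌊0.01927/0.00416667⌋ = 4.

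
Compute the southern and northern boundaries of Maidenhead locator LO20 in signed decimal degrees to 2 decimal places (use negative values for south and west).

50.00, 51.00

Field L=11, O=14: +11·20° lon, +14·10° lat → SW at lon 40°, lat 50°.
Square 2, 0: +2·2° lon, +0·1° lat → SW at lon 44°, lat 50°.
Cell spans 2° lon × 1° lat.
south 50.00, north 51.00.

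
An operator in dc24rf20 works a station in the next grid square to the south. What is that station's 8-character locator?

Latitude extended square 0; −1 → -1, wraps to 9, carry into subsquare.
Latitude subsquare f = 5; −1 → 4 = e.
The longitude characters are unchanged.

DC24re29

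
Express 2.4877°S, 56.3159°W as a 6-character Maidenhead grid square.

GI17um

Offset from 180°W / 90°S: lon 123.6841°, lat 87.5123°.
Field: 123.6841/20 → 6 → G, 87.5123/10 → 8 → I; chars GI.
Square: 3.6841/2 → 1, 7.5123/1 → 7; chars 17.
Subsquare: 1.6841/0.0833333 → 20 → u, 0.5123/0.0416667 → 12 → m; chars um.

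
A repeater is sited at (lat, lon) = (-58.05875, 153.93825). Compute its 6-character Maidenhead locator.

QD61xw

Shift to the Maidenhead origin (180°W, 90°S): lon 333.9383, lat 31.9412.
Field: 333.9383/20 → 16 → Q, 31.9412/10 → 3 → D; chars QD.
Square: 13.9383/2 → 6, 1.9412/1 → 1; chars 61.
Subsquare: 1.9383/0.0833333 → 23 → x, 0.9412/0.0416667 → 22 → w; chars xw.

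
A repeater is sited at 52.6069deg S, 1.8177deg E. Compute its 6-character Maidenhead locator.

Shift to the Maidenhead origin (180°W, 90°S): lon 181.8177, lat 37.3931.
Field: lon ⌊181.8177/20⌋ = 9 → J; lat ⌊37.3931/10⌋ = 3 → D.
Square: lon ⌊1.8177/2⌋ = 0; lat ⌊7.3931/1⌋ = 7.
Subsquare: lon ⌊1.8177/0.0833333⌋ = 21 → v; lat ⌊0.3931/0.0416667⌋ = 9 → j.

JD07vj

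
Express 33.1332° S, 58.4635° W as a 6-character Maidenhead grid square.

GF06su

Shift to the Maidenhead origin (180°W, 90°S): lon 121.5365, lat 56.8668.
Field: 121.5365/20 → 6 → G, 56.8668/10 → 5 → F; chars GF.
Square: 1.5365/2 → 0, 6.8668/1 → 6; chars 06.
Subsquare: 1.5365/0.0833333 → 18 → s, 0.8668/0.0416667 → 20 → u; chars su.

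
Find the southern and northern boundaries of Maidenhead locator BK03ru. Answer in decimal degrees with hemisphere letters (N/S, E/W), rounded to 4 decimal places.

Field B=1, K=10: +1·20° lon, +10·10° lat → SW at lon -160°, lat 10°.
Square 0, 3: +0·2° lon, +3·1° lat → SW at lon -160°, lat 13°.
Subsquare r=17, u=20: +17·0.0833333° lon, +20·0.0416667° lat → SW at lon -158.583°, lat 13.8333°.
Cell spans 0.0833333° lon × 0.0416667° lat.
south 13.8333° N, north 13.8750° N.

13.8333° N, 13.8750° N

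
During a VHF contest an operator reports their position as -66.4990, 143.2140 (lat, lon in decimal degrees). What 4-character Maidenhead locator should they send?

QC13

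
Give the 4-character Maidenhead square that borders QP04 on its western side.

PP94

Longitude square 0; −1 → -1, wraps to 9, carry into field.
Longitude field Q = 16; −1 → 15 = P.
The latitude characters are unchanged.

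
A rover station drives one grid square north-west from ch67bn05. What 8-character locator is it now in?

CH67an96

Longitude extended square 0; −1 → -1, wraps to 9, carry into subsquare.
Longitude subsquare b = 1; −1 → 0 = a.
Latitude extended square 5; +1 → 6.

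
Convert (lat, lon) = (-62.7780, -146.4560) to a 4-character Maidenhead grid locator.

BC67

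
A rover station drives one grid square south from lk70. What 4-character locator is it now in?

LJ79

Latitude square 0; −1 → -1, wraps to 9, carry into field.
Latitude field K = 10; −1 → 9 = J.
The longitude characters are unchanged.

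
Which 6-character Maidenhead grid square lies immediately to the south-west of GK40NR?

Longitude subsquare n = 13; −1 → 12 = m.
Latitude subsquare r = 17; −1 → 16 = q.

GK40mq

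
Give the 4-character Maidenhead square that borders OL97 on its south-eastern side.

PL06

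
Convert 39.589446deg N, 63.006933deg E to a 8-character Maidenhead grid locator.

MM19mo01

Add 180° to longitude and 90° to latitude: 243.00693, 129.58945.
Field: lon ⌊243.00693/20⌋ = 12 → M; lat ⌊129.58945/10⌋ = 12 → M.
Square: lon ⌊3.00693/2⌋ = 1; lat ⌊9.58945/1⌋ = 9.
Subsquare: lon ⌊1.00693/0.0833333⌋ = 12 → m; lat ⌊0.58945/0.0416667⌋ = 14 → o.
Extended square: lon ⌊0.00693/0.00833333⌋ = 0; lat ⌊0.00611/0.00416667⌋ = 1.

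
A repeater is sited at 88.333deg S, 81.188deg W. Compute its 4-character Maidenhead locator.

Add 180° to longitude and 90° to latitude: 98.81, 1.67.
Field (20°×10°, letters A–R): lon ⌊98.81/20⌋ = 4 → E; lat ⌊1.67/10⌋ = 0 → A.
Square (2°×1°, digits 0–9): lon ⌊18.81/2⌋ = 9; lat ⌊1.67/1⌋ = 1.

EA91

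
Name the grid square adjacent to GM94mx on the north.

Latitude subsquare x = 23; +1 → 24, wraps to 0 = a, carry into square.
Latitude square 4; +1 → 5.
The longitude characters are unchanged.

GM95ma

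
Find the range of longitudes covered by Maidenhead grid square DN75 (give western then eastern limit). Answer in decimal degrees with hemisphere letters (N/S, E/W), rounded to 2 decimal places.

106.00° W, 104.00° W

Field D=3, N=13: +3·20° lon, +13·10° lat → SW at lon -120°, lat 40°.
Square 7, 5: +7·2° lon, +5·1° lat → SW at lon -106°, lat 45°.
Cell spans 2° lon × 1° lat.
west 106.00° W, east 104.00° W.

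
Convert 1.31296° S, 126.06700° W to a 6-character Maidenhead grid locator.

Add 180° to longitude and 90° to latitude: 53.9330, 88.6870.
Field (20°×10°, letters A–R): 53.9330/20 → 2 → C, 88.6870/10 → 8 → I; chars CI.
Square (2°×1°, digits 0–9): 13.9330/2 → 6, 8.6870/1 → 8; chars 68.
Subsquare (5′×2.5′, letters a–x): 1.9330/0.0833333 → 23 → x, 0.6870/0.0416667 → 16 → q; chars xq.

CI68xq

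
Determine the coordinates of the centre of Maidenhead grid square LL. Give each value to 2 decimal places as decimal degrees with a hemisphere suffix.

25.00° N, 50.00° E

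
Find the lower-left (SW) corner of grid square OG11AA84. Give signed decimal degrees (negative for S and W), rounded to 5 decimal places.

-28.98333, 102.06667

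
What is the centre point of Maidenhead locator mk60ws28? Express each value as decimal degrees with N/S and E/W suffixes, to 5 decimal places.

10.78542° N, 73.85417° E

Field M=12, K=10: +12·20° lon, +10·10° lat → SW at lon 60°, lat 10°.
Square 6, 0: +6·2° lon, +0·1° lat → SW at lon 72°, lat 10°.
Subsquare w=22, s=18: +22·0.0833333° lon, +18·0.0416667° lat → SW at lon 73.8333°, lat 10.75°.
Extended square 2, 8: +2·0.00833333° lon, +8·0.00416667° lat → SW at lon 73.85°, lat 10.7833°.
Cell spans 0.00833333° lon × 0.00416667° lat. Centre is SW corner plus half of each.
latitude 10.78542° N, longitude 73.85417° E.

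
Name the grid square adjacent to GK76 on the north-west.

GK67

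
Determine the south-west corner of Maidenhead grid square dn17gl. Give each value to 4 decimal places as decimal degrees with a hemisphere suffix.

47.4583° N, 117.5000° W

Field D=3, N=13: +3·20° lon, +13·10° lat → SW at lon -120°, lat 40°.
Square 1, 7: +1·2° lon, +7·1° lat → SW at lon -118°, lat 47°.
Subsquare g=6, l=11: +6·0.0833333° lon, +11·0.0416667° lat → SW at lon -117.5°, lat 47.4583°.
latitude 47.4583° N, longitude 117.5000° W.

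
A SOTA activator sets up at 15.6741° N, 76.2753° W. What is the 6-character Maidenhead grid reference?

Add 180° to longitude and 90° to latitude: 103.7247, 105.6741.
Field: lon ⌊103.7247/20⌋ = 5 → F; lat ⌊105.6741/10⌋ = 10 → K.
Square: lon ⌊3.7247/2⌋ = 1; lat ⌊5.6741/1⌋ = 5.
Subsquare: lon ⌊1.7247/0.0833333⌋ = 20 → u; lat ⌊0.6741/0.0416667⌋ = 16 → q.

FK15uq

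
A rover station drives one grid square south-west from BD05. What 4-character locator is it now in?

AD94

Longitude square 0; −1 → -1, wraps to 9, carry into field.
Longitude field B = 1; −1 → 0 = A.
Latitude square 5; −1 → 4.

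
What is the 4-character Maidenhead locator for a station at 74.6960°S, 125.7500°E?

Offset from 180°W / 90°S: lon 305.75°, lat 15.30°.
Field: 305.75/20 → 15 → P, 15.30/10 → 1 → B; chars PB.
Square: 5.75/2 → 2, 5.30/1 → 5; chars 25.

PB25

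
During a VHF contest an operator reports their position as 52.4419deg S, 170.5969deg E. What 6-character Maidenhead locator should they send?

RD57hn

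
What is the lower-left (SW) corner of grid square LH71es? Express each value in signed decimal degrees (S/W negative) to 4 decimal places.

-18.2500, 54.3333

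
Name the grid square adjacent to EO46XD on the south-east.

EO56ac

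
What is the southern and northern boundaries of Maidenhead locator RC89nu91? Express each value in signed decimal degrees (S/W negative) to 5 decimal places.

Field R=17, C=2: +17·20° lon, +2·10° lat → SW at lon 160°, lat -70°.
Square 8, 9: +8·2° lon, +9·1° lat → SW at lon 176°, lat -61°.
Subsquare n=13, u=20: +13·0.0833333° lon, +20·0.0416667° lat → SW at lon 177.083°, lat -60.1667°.
Extended square 9, 1: +9·0.00833333° lon, +1·0.00416667° lat → SW at lon 177.158°, lat -60.1625°.
Cell spans 0.00833333° lon × 0.00416667° lat.
south -60.16250, north -60.15833.

-60.16250, -60.15833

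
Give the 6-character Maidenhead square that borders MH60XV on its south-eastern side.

Longitude subsquare x = 23; +1 → 24, wraps to 0 = a, carry into square.
Longitude square 6; +1 → 7.
Latitude subsquare v = 21; −1 → 20 = u.

MH70au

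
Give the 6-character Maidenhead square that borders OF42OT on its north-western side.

Longitude subsquare o = 14; −1 → 13 = n.
Latitude subsquare t = 19; +1 → 20 = u.

OF42nu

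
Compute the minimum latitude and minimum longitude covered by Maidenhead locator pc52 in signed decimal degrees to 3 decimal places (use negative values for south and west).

Field P=15, C=2: +15·20° lon, +2·10° lat → SW at lon 120°, lat -70°.
Square 5, 2: +5·2° lon, +2·1° lat → SW at lon 130°, lat -68°.
latitude -68.000, longitude 130.000.

-68.000, 130.000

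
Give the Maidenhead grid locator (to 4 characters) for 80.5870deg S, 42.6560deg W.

Shift to the Maidenhead origin (180°W, 90°S): lon 137.34, lat 9.41.
Field: 137.34/20 → 6 → G, 9.41/10 → 0 → A; chars GA.
Square: 17.34/2 → 8, 9.41/1 → 9; chars 89.

GA89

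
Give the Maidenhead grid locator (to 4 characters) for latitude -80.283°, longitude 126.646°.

Add 180° to longitude and 90° to latitude: 306.65, 9.72.
Field: 306.65/20 → 15 → P, 9.72/10 → 0 → A; chars PA.
Square: 6.65/2 → 3, 9.72/1 → 9; chars 39.

PA39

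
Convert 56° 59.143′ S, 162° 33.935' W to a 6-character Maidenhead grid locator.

Add 180° to longitude and 90° to latitude: 17.4344, 33.0143.
Field (20°×10°, letters A–R): 17.4344/20 → 0 → A, 33.0143/10 → 3 → D; chars AD.
Square (2°×1°, digits 0–9): 17.4344/2 → 8, 3.0143/1 → 3; chars 83.
Subsquare (5′×2.5′, letters a–x): 1.4344/0.0833333 → 17 → r, 0.0143/0.0416667 → 0 → a; chars ra.

AD83ra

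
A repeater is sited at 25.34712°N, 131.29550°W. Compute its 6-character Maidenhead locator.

CL45ii

Shift to the Maidenhead origin (180°W, 90°S): lon 48.7045, lat 115.3471.
Field (20°×10°, letters A–R): 48.7045/20 → 2 → C, 115.3471/10 → 11 → L; chars CL.
Square (2°×1°, digits 0–9): 8.7045/2 → 4, 5.3471/1 → 5; chars 45.
Subsquare (5′×2.5′, letters a–x): 0.7045/0.0833333 → 8 → i, 0.3471/0.0416667 → 8 → i; chars ii.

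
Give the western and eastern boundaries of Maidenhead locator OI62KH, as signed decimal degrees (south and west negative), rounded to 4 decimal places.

Field O=14, I=8: +14·20° lon, +8·10° lat → SW at lon 100°, lat -10°.
Square 6, 2: +6·2° lon, +2·1° lat → SW at lon 112°, lat -8°.
Subsquare k=10, h=7: +10·0.0833333° lon, +7·0.0416667° lat → SW at lon 112.833°, lat -7.70833°.
Cell spans 0.0833333° lon × 0.0416667° lat.
west 112.8333, east 112.9167.

112.8333, 112.9167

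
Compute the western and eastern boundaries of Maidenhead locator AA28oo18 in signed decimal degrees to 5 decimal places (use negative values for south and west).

Field A=0, A=0: +0·20° lon, +0·10° lat → SW at lon -180°, lat -90°.
Square 2, 8: +2·2° lon, +8·1° lat → SW at lon -176°, lat -82°.
Subsquare o=14, o=14: +14·0.0833333° lon, +14·0.0416667° lat → SW at lon -174.833°, lat -81.4167°.
Extended square 1, 8: +1·0.00833333° lon, +8·0.00416667° lat → SW at lon -174.825°, lat -81.3833°.
Cell spans 0.00833333° lon × 0.00416667° lat.
west -174.82500, east -174.81667.

-174.82500, -174.81667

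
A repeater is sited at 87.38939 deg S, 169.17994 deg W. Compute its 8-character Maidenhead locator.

AA52jo86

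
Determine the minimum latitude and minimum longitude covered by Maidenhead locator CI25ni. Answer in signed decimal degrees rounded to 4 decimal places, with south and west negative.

Field C=2, I=8: +2·20° lon, +8·10° lat → SW at lon -140°, lat -10°.
Square 2, 5: +2·2° lon, +5·1° lat → SW at lon -136°, lat -5°.
Subsquare n=13, i=8: +13·0.0833333° lon, +8·0.0416667° lat → SW at lon -134.917°, lat -4.66667°.
latitude -4.6667, longitude -134.9167.

-4.6667, -134.9167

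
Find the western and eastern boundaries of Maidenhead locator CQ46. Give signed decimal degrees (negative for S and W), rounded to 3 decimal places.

-132.000, -130.000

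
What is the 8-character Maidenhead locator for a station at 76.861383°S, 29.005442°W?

Add 180° to longitude and 90° to latitude: 150.99456, 13.13862.
Field (20°×10°, letters A–R): 150.99456/20 → 7 → H, 13.13862/10 → 1 → B; chars HB.
Square (2°×1°, digits 0–9): 10.99456/2 → 5, 3.13862/1 → 3; chars 53.
Subsquare (5′×2.5′, letters a–x): 0.99456/0.0833333 → 11 → l, 0.13862/0.0416667 → 3 → d; chars ld.
Extended square (30″×15″, digits 0–9): 0.07789/0.00833333 → 9, 0.01362/0.00416667 → 3; chars 93.

HB53ld93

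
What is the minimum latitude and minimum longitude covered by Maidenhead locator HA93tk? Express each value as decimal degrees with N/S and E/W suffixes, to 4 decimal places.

86.5833° S, 20.4167° W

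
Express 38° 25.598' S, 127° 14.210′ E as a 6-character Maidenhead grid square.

PF31on

Offset from 180°W / 90°S: lon 307.2368°, lat 51.5734°.
Field: 307.2368/20 → 15 → P, 51.5734/10 → 5 → F; chars PF.
Square: 7.2368/2 → 3, 1.5734/1 → 1; chars 31.
Subsquare: 1.2368/0.0833333 → 14 → o, 0.5734/0.0416667 → 13 → n; chars on.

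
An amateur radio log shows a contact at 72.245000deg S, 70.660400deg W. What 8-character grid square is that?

FB47qs01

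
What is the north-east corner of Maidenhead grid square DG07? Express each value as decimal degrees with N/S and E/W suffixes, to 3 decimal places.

22.000° S, 118.000° W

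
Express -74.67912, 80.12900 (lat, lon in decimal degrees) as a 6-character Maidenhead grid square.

NB05bh

Add 180° to longitude and 90° to latitude: 260.1290, 15.3209.
Field: lon ⌊260.1290/20⌋ = 13 → N; lat ⌊15.3209/10⌋ = 1 → B.
Square: lon ⌊0.1290/2⌋ = 0; lat ⌊5.3209/1⌋ = 5.
Subsquare: lon ⌊0.1290/0.0833333⌋ = 1 → b; lat ⌊0.3209/0.0416667⌋ = 7 → h.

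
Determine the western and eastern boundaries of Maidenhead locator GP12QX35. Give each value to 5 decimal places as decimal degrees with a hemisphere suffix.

56.64167° W, 56.63333° W

Field G=6, P=15: +6·20° lon, +15·10° lat → SW at lon -60°, lat 60°.
Square 1, 2: +1·2° lon, +2·1° lat → SW at lon -58°, lat 62°.
Subsquare q=16, x=23: +16·0.0833333° lon, +23·0.0416667° lat → SW at lon -56.6667°, lat 62.9583°.
Extended square 3, 5: +3·0.00833333° lon, +5·0.00416667° lat → SW at lon -56.6417°, lat 62.9792°.
Cell spans 0.00833333° lon × 0.00416667° lat.
west 56.64167° W, east 56.63333° W.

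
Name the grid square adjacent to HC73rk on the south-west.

Longitude subsquare r = 17; −1 → 16 = q.
Latitude subsquare k = 10; −1 → 9 = j.

HC73qj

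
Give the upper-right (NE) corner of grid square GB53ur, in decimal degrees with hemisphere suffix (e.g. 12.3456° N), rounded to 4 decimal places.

76.2500° S, 48.2500° W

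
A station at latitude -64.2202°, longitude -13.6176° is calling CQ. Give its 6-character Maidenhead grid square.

IC35es

Shift to the Maidenhead origin (180°W, 90°S): lon 166.3824, lat 25.7798.
Field (20°×10°, letters A–R): lon ⌊166.3824/20⌋ = 8 → I; lat ⌊25.7798/10⌋ = 2 → C.
Square (2°×1°, digits 0–9): lon ⌊6.3824/2⌋ = 3; lat ⌊5.7798/1⌋ = 5.
Subsquare (5′×2.5′, letters a–x): lon ⌊0.3824/0.0833333⌋ = 4 → e; lat ⌊0.7798/0.0416667⌋ = 18 → s.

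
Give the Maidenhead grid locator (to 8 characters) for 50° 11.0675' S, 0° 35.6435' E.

JD09ht15

Shift to the Maidenhead origin (180°W, 90°S): lon 180.59406, lat 39.81554.
Field: lon ⌊180.59406/20⌋ = 9 → J; lat ⌊39.81554/10⌋ = 3 → D.
Square: lon ⌊0.59406/2⌋ = 0; lat ⌊9.81554/1⌋ = 9.
Subsquare: lon ⌊0.59406/0.0833333⌋ = 7 → h; lat ⌊0.81554/0.0416667⌋ = 19 → t.
Extended square: lon ⌊0.01072/0.00833333⌋ = 1; lat ⌊0.02388/0.00416667⌋ = 5.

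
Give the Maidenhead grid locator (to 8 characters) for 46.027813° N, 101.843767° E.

ON06wa16

Offset from 180°W / 90°S: lon 281.84377°, lat 136.02781°.
Field: lon ⌊281.84377/20⌋ = 14 → O; lat ⌊136.02781/10⌋ = 13 → N.
Square: lon ⌊1.84377/2⌋ = 0; lat ⌊6.02781/1⌋ = 6.
Subsquare: lon ⌊1.84377/0.0833333⌋ = 22 → w; lat ⌊0.02781/0.0416667⌋ = 0 → a.
Extended square: lon ⌊0.01043/0.00833333⌋ = 1; lat ⌊0.02781/0.00416667⌋ = 6.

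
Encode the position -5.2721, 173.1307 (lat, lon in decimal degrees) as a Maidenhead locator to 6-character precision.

RI64nr

Shift to the Maidenhead origin (180°W, 90°S): lon 353.1307, lat 84.7279.
Field (20°×10°, letters A–R): lon ⌊353.1307/20⌋ = 17 → R; lat ⌊84.7279/10⌋ = 8 → I.
Square (2°×1°, digits 0–9): lon ⌊13.1307/2⌋ = 6; lat ⌊4.7279/1⌋ = 4.
Subsquare (5′×2.5′, letters a–x): lon ⌊1.1307/0.0833333⌋ = 13 → n; lat ⌊0.7279/0.0416667⌋ = 17 → r.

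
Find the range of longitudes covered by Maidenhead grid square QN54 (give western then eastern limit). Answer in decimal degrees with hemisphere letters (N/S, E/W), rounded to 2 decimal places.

Field Q=16, N=13: +16·20° lon, +13·10° lat → SW at lon 140°, lat 40°.
Square 5, 4: +5·2° lon, +4·1° lat → SW at lon 150°, lat 44°.
Cell spans 2° lon × 1° lat.
west 150.00° E, east 152.00° E.

150.00° E, 152.00° E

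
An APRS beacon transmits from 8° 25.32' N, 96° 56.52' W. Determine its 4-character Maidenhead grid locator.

EJ18

Offset from 180°W / 90°S: lon 83.06°, lat 98.42°.
Field (20°×10°, letters A–R): 83.06/20 → 4 → E, 98.42/10 → 9 → J; chars EJ.
Square (2°×1°, digits 0–9): 3.06/2 → 1, 8.42/1 → 8; chars 18.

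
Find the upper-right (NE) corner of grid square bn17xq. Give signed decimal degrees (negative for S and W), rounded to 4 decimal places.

47.7083, -156.0000

Field B=1, N=13: +1·20° lon, +13·10° lat → SW at lon -160°, lat 40°.
Square 1, 7: +1·2° lon, +7·1° lat → SW at lon -158°, lat 47°.
Subsquare x=23, q=16: +23·0.0833333° lon, +16·0.0416667° lat → SW at lon -156.083°, lat 47.6667°.
Cell spans 0.0833333° lon × 0.0416667° lat. NE corner is SW corner plus one full cell.
latitude 47.7083, longitude -156.0000.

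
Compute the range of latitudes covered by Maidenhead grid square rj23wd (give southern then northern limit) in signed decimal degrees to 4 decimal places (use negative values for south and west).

Field R=17, J=9: +17·20° lon, +9·10° lat → SW at lon 160°, lat 0°.
Square 2, 3: +2·2° lon, +3·1° lat → SW at lon 164°, lat 3°.
Subsquare w=22, d=3: +22·0.0833333° lon, +3·0.0416667° lat → SW at lon 165.833°, lat 3.125°.
Cell spans 0.0833333° lon × 0.0416667° lat.
south 3.1250, north 3.1667.

3.1250, 3.1667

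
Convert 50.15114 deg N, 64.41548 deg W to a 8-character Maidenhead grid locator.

FO70td06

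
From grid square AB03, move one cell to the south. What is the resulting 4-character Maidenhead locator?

AB02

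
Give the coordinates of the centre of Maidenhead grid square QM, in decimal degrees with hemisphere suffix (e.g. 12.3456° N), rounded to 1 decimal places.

35.0° N, 150.0° E

Field Q=16, M=12: +16·20° lon, +12·10° lat → SW at lon 140°, lat 30°.
Cell spans 20° lon × 10° lat. Centre is SW corner plus half of each.
latitude 35.0° N, longitude 150.0° E.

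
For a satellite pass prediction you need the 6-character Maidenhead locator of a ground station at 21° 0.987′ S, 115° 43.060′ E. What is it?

OG78ux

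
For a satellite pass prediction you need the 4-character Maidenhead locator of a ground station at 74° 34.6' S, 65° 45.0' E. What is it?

Shift to the Maidenhead origin (180°W, 90°S): lon 245.75, lat 15.42.
Field: 245.75/20 → 12 → M, 15.42/10 → 1 → B; chars MB.
Square: 5.75/2 → 2, 5.42/1 → 5; chars 25.

MB25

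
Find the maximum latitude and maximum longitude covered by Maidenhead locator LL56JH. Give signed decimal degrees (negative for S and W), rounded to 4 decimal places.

26.3333, 50.8333

Field L=11, L=11: +11·20° lon, +11·10° lat → SW at lon 40°, lat 20°.
Square 5, 6: +5·2° lon, +6·1° lat → SW at lon 50°, lat 26°.
Subsquare j=9, h=7: +9·0.0833333° lon, +7·0.0416667° lat → SW at lon 50.75°, lat 26.2917°.
Cell spans 0.0833333° lon × 0.0416667° lat. NE corner is SW corner plus one full cell.
latitude 26.3333, longitude 50.8333.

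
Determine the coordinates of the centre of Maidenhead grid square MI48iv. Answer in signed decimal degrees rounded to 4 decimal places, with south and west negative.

Field M=12, I=8: +12·20° lon, +8·10° lat → SW at lon 60°, lat -10°.
Square 4, 8: +4·2° lon, +8·1° lat → SW at lon 68°, lat -2°.
Subsquare i=8, v=21: +8·0.0833333° lon, +21·0.0416667° lat → SW at lon 68.6667°, lat -1.125°.
Cell spans 0.0833333° lon × 0.0416667° lat. Centre is SW corner plus half of each.
latitude -1.1042, longitude 68.7083.

-1.1042, 68.7083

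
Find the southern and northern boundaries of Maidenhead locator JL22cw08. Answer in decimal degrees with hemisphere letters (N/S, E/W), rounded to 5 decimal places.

Field J=9, L=11: +9·20° lon, +11·10° lat → SW at lon 0°, lat 20°.
Square 2, 2: +2·2° lon, +2·1° lat → SW at lon 4°, lat 22°.
Subsquare c=2, w=22: +2·0.0833333° lon, +22·0.0416667° lat → SW at lon 4.16667°, lat 22.9167°.
Extended square 0, 8: +0·0.00833333° lon, +8·0.00416667° lat → SW at lon 4.16667°, lat 22.95°.
Cell spans 0.00833333° lon × 0.00416667° lat.
south 22.95000° N, north 22.95417° N.

22.95000° N, 22.95417° N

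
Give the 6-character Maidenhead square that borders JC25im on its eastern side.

JC25jm

Longitude subsquare i = 8; +1 → 9 = j.
The latitude characters are unchanged.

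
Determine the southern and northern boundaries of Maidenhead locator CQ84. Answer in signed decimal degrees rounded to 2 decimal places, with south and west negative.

Field C=2, Q=16: +2·20° lon, +16·10° lat → SW at lon -140°, lat 70°.
Square 8, 4: +8·2° lon, +4·1° lat → SW at lon -124°, lat 74°.
Cell spans 2° lon × 1° lat.
south 74.00, north 75.00.

74.00, 75.00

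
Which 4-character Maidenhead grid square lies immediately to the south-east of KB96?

Longitude square 9; +1 → 10, wraps to 0, carry into field.
Longitude field K = 10; +1 → 11 = L.
Latitude square 6; −1 → 5.

LB05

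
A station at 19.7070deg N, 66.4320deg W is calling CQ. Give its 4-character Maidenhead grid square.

FK69

Add 180° to longitude and 90° to latitude: 113.57, 109.71.
Field: lon ⌊113.57/20⌋ = 5 → F; lat ⌊109.71/10⌋ = 10 → K.
Square: lon ⌊13.57/2⌋ = 6; lat ⌊9.71/1⌋ = 9.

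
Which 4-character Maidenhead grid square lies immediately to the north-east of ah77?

AH88

Longitude square 7; +1 → 8.
Latitude square 7; +1 → 8.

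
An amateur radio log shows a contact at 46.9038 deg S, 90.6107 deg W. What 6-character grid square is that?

EE43qc

Add 180° to longitude and 90° to latitude: 89.3893, 43.0962.
Field (20°×10°, letters A–R): 89.3893/20 → 4 → E, 43.0962/10 → 4 → E; chars EE.
Square (2°×1°, digits 0–9): 9.3893/2 → 4, 3.0962/1 → 3; chars 43.
Subsquare (5′×2.5′, letters a–x): 1.3893/0.0833333 → 16 → q, 0.0962/0.0416667 → 2 → c; chars qc.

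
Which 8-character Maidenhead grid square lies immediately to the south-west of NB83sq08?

Longitude extended square 0; −1 → -1, wraps to 9, carry into subsquare.
Longitude subsquare s = 18; −1 → 17 = r.
Latitude extended square 8; −1 → 7.

NB83rq97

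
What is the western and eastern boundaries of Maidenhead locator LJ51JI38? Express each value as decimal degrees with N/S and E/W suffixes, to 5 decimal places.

50.77500° E, 50.78333° E

Field L=11, J=9: +11·20° lon, +9·10° lat → SW at lon 40°, lat 0°.
Square 5, 1: +5·2° lon, +1·1° lat → SW at lon 50°, lat 1°.
Subsquare j=9, i=8: +9·0.0833333° lon, +8·0.0416667° lat → SW at lon 50.75°, lat 1.33333°.
Extended square 3, 8: +3·0.00833333° lon, +8·0.00416667° lat → SW at lon 50.775°, lat 1.36667°.
Cell spans 0.00833333° lon × 0.00416667° lat.
west 50.77500° E, east 50.78333° E.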